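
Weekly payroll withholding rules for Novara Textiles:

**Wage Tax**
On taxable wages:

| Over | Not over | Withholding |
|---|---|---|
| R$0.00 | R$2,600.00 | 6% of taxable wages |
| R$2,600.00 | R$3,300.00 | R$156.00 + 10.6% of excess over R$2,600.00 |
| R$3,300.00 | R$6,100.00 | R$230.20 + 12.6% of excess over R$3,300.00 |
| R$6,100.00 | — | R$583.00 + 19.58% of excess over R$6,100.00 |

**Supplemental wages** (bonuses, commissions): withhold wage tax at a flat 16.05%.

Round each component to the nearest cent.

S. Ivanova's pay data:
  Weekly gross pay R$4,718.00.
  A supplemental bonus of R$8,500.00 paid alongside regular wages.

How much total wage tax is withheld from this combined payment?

R$1,773.12

Wage Tax: taxable = R$4,718.00
  R$230.20 + 12.6% × (R$4,718.00 − R$3,300.00) = R$230.20 + 12.6% × R$1,418.00 = R$408.87
Supplemental (16.05% flat on bonus): 16.05% × R$8,500.00 = R$1,364.25
Total wage tax: R$408.87 + R$1,364.25 = R$1,773.12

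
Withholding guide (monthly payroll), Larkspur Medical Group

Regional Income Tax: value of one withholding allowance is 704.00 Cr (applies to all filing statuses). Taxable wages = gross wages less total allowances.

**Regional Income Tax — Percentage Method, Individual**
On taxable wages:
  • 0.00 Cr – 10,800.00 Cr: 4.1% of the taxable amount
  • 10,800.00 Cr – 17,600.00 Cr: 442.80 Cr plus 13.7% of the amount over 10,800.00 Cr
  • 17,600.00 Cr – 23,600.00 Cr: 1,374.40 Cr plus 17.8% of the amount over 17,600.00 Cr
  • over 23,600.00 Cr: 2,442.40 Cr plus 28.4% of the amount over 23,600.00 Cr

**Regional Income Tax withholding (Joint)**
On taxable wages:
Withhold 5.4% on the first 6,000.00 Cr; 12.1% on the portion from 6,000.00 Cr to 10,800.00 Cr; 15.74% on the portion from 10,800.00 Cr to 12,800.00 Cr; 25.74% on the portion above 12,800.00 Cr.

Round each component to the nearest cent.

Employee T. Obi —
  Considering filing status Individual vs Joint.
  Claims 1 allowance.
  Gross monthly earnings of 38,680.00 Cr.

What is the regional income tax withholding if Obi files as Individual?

6,525.18 Cr

Regional Income Tax (Individual): taxable = 38,680.00 Cr − 1×704.00 Cr = 37,976.00 Cr
  2,442.40 Cr + 28.4% × (37,976.00 Cr − 23,600.00 Cr) = 2,442.40 Cr + 28.4% × 14,376.00 Cr = 6,525.18 Cr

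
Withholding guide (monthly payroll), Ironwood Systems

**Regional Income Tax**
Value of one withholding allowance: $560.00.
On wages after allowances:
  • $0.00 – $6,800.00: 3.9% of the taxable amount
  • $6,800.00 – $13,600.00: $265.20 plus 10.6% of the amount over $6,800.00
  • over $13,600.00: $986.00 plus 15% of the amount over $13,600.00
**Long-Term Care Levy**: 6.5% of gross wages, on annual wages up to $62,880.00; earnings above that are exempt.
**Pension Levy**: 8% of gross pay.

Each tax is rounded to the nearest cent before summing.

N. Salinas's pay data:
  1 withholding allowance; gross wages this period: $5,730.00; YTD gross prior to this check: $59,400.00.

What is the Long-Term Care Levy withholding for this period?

$226.20

Long-Term Care Levy: cap $62,880.00 − YTD $59,400.00 = $3,480.00 subject; 6.5% × $3,480.00 = $226.20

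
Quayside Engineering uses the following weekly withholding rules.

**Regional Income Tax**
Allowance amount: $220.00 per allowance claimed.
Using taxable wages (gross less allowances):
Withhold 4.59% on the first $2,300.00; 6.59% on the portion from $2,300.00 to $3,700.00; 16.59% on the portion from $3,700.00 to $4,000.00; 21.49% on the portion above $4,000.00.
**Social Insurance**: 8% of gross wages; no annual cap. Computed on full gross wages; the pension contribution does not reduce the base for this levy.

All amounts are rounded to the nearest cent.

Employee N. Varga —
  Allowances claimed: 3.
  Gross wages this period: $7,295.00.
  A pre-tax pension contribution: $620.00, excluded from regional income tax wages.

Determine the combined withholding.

Regional Income Tax: taxable = $7,295.00 − $620.00 − 3×$220.00 = $6,015.00
  $247.60 + 21.49% × ($6,015.00 − $4,000.00) = $247.60 + 21.49% × $2,015.00 = $680.62
Social Insurance: 8% × $7,295.00 = $583.60
Total: $680.62 + $583.60 = $1,264.22

$1,264.22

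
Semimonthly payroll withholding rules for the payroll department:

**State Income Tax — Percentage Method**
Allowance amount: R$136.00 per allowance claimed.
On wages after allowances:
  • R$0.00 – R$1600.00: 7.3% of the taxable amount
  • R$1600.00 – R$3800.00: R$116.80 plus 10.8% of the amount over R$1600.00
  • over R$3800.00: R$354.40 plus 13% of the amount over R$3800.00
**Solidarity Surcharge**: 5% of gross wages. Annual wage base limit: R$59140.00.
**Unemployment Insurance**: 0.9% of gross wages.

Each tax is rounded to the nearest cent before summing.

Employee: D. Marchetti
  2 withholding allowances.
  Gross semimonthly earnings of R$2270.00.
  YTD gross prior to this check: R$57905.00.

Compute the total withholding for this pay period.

State Income Tax: taxable = R$2270.00 − 2×R$136.00 = R$1998.00
  R$116.80 + 10.8% × (R$1998.00 − R$1600.00) = R$116.80 + 10.8% × R$398.00 = R$159.78
Solidarity Surcharge: cap R$59140.00 − YTD R$57905.00 = R$1235.00 subject; 5% × R$1235.00 = R$61.75
Unemployment Insurance: 0.9% × R$2270.00 = R$20.43
Total: R$159.78 + R$61.75 + R$20.43 = R$241.96

R$241.96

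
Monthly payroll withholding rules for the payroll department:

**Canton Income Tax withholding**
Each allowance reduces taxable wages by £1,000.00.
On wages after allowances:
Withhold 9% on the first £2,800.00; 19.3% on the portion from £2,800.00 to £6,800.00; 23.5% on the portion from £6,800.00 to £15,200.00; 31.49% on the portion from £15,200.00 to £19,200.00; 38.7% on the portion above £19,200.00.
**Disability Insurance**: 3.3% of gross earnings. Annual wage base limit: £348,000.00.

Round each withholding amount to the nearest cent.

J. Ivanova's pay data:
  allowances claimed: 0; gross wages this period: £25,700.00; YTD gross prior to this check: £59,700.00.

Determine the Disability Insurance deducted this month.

Disability Insurance: 3.3% × £25,700.00 = £848.10

£848.10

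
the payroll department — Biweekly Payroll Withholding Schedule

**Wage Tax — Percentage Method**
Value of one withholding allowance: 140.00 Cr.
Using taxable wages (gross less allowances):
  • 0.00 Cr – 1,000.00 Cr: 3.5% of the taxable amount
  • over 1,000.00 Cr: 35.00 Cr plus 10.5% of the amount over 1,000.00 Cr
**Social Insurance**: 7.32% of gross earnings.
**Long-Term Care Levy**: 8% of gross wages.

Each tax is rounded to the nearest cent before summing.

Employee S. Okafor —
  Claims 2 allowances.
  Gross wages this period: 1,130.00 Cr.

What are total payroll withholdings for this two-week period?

Wage Tax: taxable = 1,130.00 Cr − 2×140.00 Cr = 850.00 Cr
  3.5% × 850.00 Cr = 29.75 Cr
Social Insurance: 7.32% × 1,130.00 Cr = 82.72 Cr
Long-Term Care Levy: 8% × 1,130.00 Cr = 90.40 Cr
Total: 29.75 Cr + 82.72 Cr + 90.40 Cr = 202.87 Cr

202.87 Cr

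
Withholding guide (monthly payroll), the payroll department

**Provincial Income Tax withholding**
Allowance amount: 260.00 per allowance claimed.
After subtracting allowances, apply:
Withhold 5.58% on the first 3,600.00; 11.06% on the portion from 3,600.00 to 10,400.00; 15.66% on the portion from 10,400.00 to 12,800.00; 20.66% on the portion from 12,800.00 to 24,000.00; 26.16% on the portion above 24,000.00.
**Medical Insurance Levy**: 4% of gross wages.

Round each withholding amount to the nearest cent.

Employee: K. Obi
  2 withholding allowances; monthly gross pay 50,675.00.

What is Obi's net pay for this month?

38,163.13

Provincial Income Tax: taxable = 50,675.00 − 2×260.00 = 50,155.00
  3,642.72 + 26.16% × (50,155.00 − 24,000.00) = 3,642.72 + 26.16% × 26,155.00 = 10,484.87
Medical Insurance Levy: 4% × 50,675.00 = 2,027.00
Total withheld: 10,484.87 + 2,027.00 = 12,511.87
Net pay: 50,675.00 − 12,511.87 = 38,163.13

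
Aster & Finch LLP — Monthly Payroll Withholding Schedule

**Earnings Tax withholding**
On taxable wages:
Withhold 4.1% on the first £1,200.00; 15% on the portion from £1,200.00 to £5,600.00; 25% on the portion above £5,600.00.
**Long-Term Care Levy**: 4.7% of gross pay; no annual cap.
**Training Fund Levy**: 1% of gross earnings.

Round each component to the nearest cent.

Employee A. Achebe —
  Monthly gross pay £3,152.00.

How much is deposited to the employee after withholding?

Earnings Tax: taxable = £3,152.00
  £49.20 + 15% × (£3,152.00 − £1,200.00) = £49.20 + 15% × £1,952.00 = £342.00
Long-Term Care Levy: 4.7% × £3,152.00 = £148.14
Training Fund Levy: 1% × £3,152.00 = £31.52
Total withheld: £342.00 + £148.14 + £31.52 = £521.66
Net pay: £3,152.00 − £521.66 = £2,630.34

£2,630.34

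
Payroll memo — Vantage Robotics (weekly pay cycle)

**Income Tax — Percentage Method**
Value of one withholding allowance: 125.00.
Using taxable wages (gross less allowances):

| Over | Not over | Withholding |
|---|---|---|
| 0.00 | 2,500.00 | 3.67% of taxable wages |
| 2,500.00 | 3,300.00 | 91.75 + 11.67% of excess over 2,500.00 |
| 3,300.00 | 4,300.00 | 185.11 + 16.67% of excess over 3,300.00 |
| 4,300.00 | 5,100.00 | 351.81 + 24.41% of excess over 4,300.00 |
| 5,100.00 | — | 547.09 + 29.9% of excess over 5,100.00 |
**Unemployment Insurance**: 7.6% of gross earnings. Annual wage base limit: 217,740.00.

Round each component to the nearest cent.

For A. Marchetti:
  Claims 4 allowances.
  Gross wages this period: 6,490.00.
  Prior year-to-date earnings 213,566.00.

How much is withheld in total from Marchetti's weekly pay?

Income Tax: taxable = 6,490.00 − 4×125.00 = 5,990.00
  547.09 + 29.9% × (5,990.00 − 5,100.00) = 547.09 + 29.9% × 890.00 = 813.20
Unemployment Insurance: cap 217,740.00 − YTD 213,566.00 = 4,174.00 subject; 7.6% × 4,174.00 = 317.22
Total: 813.20 + 317.22 = 1,130.42

1,130.42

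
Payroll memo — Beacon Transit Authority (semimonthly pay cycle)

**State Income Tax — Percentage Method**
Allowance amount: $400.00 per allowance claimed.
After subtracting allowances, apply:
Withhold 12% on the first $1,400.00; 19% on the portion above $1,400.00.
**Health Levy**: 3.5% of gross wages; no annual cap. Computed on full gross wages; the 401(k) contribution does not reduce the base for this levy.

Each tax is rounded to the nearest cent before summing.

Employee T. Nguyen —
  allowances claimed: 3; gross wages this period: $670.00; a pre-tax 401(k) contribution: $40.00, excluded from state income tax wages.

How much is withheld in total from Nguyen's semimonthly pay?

State Income Tax: taxable = $670.00 − $40.00 − 3×$400.00 = $-570.00
  Taxable ≤ 0 → $0.00
Health Levy: 3.5% × $670.00 = $23.45
Total: $0.00 + $23.45 = $23.45

$23.45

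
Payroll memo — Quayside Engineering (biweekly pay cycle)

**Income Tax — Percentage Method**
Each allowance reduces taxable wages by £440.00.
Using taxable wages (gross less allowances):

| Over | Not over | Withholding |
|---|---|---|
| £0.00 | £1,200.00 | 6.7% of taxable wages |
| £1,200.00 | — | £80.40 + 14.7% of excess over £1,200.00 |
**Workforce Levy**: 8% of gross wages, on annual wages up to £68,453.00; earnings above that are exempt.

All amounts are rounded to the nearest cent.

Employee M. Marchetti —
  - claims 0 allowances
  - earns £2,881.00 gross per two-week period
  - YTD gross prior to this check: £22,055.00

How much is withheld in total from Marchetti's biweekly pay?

Income Tax: taxable = £2,881.00
  £80.40 + 14.7% × (£2,881.00 − £1,200.00) = £80.40 + 14.7% × £1,681.00 = £327.51
Workforce Levy: 8% × £2,881.00 = £230.48
Total: £327.51 + £230.48 = £557.99

£557.99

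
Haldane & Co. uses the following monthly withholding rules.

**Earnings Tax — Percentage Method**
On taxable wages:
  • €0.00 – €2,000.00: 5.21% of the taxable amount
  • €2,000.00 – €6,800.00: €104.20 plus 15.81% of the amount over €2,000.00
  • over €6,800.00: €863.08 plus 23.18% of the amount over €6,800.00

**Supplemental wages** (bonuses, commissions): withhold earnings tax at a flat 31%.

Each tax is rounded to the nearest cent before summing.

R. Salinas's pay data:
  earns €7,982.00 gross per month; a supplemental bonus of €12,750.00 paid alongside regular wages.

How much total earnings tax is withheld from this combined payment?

Earnings Tax: taxable = €7,982.00
  €863.08 + 23.18% × (€7,982.00 − €6,800.00) = €863.08 + 23.18% × €1,182.00 = €1,137.07
Supplemental (31% flat on bonus): 31% × €12,750.00 = €3,952.50
Total earnings tax: €1,137.07 + €3,952.50 = €5,089.57

€5,089.57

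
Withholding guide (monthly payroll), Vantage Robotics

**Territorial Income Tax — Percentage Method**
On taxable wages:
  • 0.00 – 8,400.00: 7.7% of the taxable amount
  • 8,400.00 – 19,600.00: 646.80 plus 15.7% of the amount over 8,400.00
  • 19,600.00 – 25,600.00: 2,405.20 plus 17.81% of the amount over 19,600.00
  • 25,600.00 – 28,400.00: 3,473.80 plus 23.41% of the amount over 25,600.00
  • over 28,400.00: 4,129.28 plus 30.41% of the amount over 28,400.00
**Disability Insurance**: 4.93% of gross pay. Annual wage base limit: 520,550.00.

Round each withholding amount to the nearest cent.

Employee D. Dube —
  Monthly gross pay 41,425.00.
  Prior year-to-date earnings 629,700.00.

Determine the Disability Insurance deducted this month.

Disability Insurance: YTD 629,700.00 ≥ cap 520,550.00 → 0.00

0.00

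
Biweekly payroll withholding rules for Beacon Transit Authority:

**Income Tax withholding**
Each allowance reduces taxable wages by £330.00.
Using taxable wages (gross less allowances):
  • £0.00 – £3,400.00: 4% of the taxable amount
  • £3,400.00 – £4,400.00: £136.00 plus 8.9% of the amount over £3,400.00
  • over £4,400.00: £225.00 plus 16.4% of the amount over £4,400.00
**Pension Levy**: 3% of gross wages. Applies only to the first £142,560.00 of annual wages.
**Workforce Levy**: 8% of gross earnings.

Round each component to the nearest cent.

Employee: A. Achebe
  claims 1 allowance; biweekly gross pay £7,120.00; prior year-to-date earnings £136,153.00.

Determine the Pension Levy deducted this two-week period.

Pension Levy: cap £142,560.00 − YTD £136,153.00 = £6,407.00 subject; 3% × £6,407.00 = £192.21

£192.21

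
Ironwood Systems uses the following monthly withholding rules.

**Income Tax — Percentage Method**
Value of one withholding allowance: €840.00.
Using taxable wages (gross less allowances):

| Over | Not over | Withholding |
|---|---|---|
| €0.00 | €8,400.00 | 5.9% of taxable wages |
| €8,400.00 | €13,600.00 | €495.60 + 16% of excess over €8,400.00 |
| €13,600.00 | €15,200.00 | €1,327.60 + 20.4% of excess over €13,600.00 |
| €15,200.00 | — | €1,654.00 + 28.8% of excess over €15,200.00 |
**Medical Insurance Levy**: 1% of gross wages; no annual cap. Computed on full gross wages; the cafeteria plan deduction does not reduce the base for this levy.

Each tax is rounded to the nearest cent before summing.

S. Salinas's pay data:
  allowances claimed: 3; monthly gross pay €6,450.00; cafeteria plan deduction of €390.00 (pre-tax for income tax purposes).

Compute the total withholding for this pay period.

€273.36

Income Tax: taxable = €6,450.00 − €390.00 − 3×€840.00 = €3,540.00
  5.9% × €3,540.00 = €208.86
Medical Insurance Levy: 1% × €6,450.00 = €64.50
Total: €208.86 + €64.50 = €273.36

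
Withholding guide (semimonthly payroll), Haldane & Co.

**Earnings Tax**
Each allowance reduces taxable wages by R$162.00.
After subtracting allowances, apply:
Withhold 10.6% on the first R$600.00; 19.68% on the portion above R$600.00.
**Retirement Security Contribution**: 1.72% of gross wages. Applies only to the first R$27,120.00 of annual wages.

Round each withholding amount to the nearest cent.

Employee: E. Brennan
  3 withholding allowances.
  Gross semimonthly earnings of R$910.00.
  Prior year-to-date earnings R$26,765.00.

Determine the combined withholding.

Earnings Tax: taxable = R$910.00 − 3×R$162.00 = R$424.00
  10.6% × R$424.00 = R$44.94
Retirement Security Contribution: cap R$27,120.00 − YTD R$26,765.00 = R$355.00 subject; 1.72% × R$355.00 = R$6.11
Total: R$44.94 + R$6.11 = R$51.05

R$51.05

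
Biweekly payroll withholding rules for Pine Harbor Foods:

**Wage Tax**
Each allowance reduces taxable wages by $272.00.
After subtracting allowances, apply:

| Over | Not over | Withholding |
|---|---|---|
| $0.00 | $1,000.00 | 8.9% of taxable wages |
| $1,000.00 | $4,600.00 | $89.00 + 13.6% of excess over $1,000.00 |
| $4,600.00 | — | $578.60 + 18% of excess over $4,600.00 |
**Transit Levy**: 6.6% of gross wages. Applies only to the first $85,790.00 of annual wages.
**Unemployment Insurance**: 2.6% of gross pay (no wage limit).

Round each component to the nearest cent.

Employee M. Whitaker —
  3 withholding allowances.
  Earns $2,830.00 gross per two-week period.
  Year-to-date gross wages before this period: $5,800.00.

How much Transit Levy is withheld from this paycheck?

$186.78

Transit Levy: 6.6% × $2,830.00 = $186.78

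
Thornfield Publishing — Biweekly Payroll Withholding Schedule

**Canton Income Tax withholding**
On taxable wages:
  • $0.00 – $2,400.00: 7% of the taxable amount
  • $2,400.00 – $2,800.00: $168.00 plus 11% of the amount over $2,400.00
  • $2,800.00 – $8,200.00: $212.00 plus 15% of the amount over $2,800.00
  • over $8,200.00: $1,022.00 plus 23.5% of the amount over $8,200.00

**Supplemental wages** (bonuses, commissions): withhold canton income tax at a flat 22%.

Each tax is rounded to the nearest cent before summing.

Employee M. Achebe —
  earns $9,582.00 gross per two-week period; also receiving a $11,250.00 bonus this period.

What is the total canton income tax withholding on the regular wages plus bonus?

Canton Income Tax: taxable = $9,582.00
  $1,022.00 + 23.5% × ($9,582.00 − $8,200.00) = $1,022.00 + 23.5% × $1,382.00 = $1,346.77
Supplemental (22% flat on bonus): 22% × $11,250.00 = $2,475.00
Total canton income tax: $1,346.77 + $2,475.00 = $3,821.77

$3,821.77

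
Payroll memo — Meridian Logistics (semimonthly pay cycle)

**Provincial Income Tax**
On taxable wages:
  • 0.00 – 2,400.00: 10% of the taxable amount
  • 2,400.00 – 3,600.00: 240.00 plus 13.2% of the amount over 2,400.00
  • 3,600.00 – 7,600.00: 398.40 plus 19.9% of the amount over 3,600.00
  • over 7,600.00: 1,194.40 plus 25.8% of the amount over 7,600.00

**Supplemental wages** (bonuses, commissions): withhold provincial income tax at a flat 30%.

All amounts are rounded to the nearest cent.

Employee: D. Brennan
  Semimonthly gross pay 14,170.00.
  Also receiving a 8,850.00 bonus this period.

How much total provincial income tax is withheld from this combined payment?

Provincial Income Tax: taxable = 14,170.00
  1,194.40 + 25.8% × (14,170.00 − 7,600.00) = 1,194.40 + 25.8% × 6,570.00 = 2,889.46
Supplemental (30% flat on bonus): 30% × 8,850.00 = 2,655.00
Total provincial income tax: 2,889.46 + 2,655.00 = 5,544.46

5,544.46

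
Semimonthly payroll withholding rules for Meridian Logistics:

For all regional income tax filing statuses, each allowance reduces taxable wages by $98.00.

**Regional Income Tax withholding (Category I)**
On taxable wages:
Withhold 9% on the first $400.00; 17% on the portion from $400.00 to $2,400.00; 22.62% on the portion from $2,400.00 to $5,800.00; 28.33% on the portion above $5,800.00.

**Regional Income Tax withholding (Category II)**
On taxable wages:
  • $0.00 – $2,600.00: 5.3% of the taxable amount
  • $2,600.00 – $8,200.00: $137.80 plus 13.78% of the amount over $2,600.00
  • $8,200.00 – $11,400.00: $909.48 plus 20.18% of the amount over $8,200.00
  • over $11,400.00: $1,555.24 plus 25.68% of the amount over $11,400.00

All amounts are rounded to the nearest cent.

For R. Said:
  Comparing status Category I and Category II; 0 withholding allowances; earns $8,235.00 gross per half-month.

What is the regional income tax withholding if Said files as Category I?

Regional Income Tax (Category I): taxable = $8,235.00
  $1,145.08 + 28.33% × ($8,235.00 − $5,800.00) = $1,145.08 + 28.33% × $2,435.00 = $1,834.92

$1,834.92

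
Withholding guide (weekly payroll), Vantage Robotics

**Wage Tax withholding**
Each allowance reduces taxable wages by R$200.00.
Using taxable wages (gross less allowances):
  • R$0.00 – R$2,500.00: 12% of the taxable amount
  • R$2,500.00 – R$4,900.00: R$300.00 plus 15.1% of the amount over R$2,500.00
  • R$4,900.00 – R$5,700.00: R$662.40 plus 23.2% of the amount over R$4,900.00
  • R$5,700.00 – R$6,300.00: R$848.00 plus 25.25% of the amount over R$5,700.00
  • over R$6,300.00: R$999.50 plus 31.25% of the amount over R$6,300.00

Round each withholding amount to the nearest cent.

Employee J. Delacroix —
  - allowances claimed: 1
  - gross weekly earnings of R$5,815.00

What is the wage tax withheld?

R$828.28

Wage Tax: taxable = R$5,815.00 − 1×R$200.00 = R$5,615.00
  R$662.40 + 23.2% × (R$5,615.00 − R$4,900.00) = R$662.40 + 23.2% × R$715.00 = R$828.28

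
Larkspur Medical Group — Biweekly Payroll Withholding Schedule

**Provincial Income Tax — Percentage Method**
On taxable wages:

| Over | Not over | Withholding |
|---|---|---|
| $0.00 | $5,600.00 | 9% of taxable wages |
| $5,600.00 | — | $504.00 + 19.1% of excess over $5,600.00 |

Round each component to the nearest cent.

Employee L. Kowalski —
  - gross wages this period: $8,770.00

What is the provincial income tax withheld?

Provincial Income Tax: taxable = $8,770.00
  $504.00 + 19.1% × ($8,770.00 − $5,600.00) = $504.00 + 19.1% × $3,170.00 = $1,109.47

$1,109.47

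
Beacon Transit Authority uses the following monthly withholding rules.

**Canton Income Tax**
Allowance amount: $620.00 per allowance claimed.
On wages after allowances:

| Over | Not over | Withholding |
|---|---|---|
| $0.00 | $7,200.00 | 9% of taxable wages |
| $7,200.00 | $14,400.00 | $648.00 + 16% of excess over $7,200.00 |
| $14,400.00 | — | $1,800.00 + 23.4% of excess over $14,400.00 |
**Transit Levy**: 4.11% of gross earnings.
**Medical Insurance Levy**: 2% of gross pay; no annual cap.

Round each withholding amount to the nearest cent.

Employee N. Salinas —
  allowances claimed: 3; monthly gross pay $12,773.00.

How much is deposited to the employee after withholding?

$10,750.49

Canton Income Tax: taxable = $12,773.00 − 3×$620.00 = $10,913.00
  $648.00 + 16% × ($10,913.00 − $7,200.00) = $648.00 + 16% × $3,713.00 = $1,242.08
Transit Levy: 4.11% × $12,773.00 = $524.97
Medical Insurance Levy: 2% × $12,773.00 = $255.46
Total withheld: $1,242.08 + $524.97 + $255.46 = $2,022.51
Net pay: $12,773.00 − $2,022.51 = $10,750.49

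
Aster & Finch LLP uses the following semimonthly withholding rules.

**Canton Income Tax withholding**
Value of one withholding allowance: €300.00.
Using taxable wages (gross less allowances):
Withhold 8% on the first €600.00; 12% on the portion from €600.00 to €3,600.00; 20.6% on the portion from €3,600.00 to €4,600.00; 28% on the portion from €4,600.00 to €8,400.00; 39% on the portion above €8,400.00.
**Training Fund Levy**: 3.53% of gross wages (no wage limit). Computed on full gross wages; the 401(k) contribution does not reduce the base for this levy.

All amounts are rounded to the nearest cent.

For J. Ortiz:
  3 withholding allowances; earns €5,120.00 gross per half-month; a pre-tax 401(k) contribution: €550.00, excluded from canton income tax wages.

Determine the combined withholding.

Canton Income Tax: taxable = €5,120.00 − €550.00 − 3×€300.00 = €3,670.00
  €408.00 + 20.6% × (€3,670.00 − €3,600.00) = €408.00 + 20.6% × €70.00 = €422.42
Training Fund Levy: 3.53% × €5,120.00 = €180.74
Total: €422.42 + €180.74 = €603.16

€603.16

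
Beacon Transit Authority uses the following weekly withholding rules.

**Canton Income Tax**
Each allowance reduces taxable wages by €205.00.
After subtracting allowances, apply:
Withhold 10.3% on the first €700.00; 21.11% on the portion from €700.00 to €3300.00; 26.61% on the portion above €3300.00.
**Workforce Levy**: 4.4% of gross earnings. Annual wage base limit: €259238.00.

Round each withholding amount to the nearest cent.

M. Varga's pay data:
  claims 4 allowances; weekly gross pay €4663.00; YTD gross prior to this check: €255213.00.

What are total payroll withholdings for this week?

Canton Income Tax: taxable = €4663.00 − 4×€205.00 = €3843.00
  €620.96 + 26.61% × (€3843.00 − €3300.00) = €620.96 + 26.61% × €543.00 = €765.45
Workforce Levy: cap €259238.00 − YTD €255213.00 = €4025.00 subject; 4.4% × €4025.00 = €177.10
Total: €765.45 + €177.10 = €942.55

€942.55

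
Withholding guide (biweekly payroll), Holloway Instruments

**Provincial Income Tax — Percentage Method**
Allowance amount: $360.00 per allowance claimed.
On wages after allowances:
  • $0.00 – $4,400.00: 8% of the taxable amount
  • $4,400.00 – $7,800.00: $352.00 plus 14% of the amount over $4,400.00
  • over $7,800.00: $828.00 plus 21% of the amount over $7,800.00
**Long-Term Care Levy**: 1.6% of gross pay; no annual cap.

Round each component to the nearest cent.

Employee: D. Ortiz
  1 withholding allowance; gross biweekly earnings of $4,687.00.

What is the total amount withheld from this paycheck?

Provincial Income Tax: taxable = $4,687.00 − 1×$360.00 = $4,327.00
  8% × $4,327.00 = $346.16
Long-Term Care Levy: 1.6% × $4,687.00 = $74.99
Total: $346.16 + $74.99 = $421.15

$421.15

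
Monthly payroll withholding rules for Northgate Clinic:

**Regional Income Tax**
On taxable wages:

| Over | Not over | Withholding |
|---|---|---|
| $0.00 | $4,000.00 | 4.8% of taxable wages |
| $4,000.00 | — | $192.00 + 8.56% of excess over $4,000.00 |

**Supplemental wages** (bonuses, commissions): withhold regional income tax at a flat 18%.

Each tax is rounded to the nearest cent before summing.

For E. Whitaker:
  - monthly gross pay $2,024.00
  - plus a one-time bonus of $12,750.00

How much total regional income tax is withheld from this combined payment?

Regional Income Tax: taxable = $2,024.00
  4.8% × $2,024.00 = $97.15
Supplemental (18% flat on bonus): 18% × $12,750.00 = $2,295.00
Total regional income tax: $97.15 + $2,295.00 = $2,392.15

$2,392.15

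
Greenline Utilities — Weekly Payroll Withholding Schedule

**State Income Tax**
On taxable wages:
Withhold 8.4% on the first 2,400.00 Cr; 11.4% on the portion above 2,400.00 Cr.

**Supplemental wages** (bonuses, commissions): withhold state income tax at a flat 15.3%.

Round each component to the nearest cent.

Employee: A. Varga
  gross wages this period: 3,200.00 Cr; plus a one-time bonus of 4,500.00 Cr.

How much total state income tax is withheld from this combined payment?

State Income Tax: taxable = 3,200.00 Cr
  201.60 Cr + 11.4% × (3,200.00 Cr − 2,400.00 Cr) = 201.60 Cr + 11.4% × 800.00 Cr = 292.80 Cr
Supplemental (15.3% flat on bonus): 15.3% × 4,500.00 Cr = 688.50 Cr
Total state income tax: 292.80 Cr + 688.50 Cr = 981.30 Cr

981.30 Cr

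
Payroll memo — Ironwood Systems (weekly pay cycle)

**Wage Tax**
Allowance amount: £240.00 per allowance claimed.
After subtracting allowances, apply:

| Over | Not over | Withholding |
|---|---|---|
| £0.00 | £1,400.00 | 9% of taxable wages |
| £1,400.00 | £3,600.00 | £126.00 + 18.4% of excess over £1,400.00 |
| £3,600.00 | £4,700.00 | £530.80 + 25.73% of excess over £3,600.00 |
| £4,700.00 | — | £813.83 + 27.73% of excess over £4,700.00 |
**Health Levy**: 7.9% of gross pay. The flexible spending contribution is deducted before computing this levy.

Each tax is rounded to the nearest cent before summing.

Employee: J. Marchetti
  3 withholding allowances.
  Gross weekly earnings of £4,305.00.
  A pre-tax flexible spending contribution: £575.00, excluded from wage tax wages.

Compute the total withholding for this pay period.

£716.91

Wage Tax: taxable = £4,305.00 − £575.00 − 3×£240.00 = £3,010.00
  £126.00 + 18.4% × (£3,010.00 − £1,400.00) = £126.00 + 18.4% × £1,610.00 = £422.24
Health Levy: 7.9% × £3,730.00 = £294.67
Total: £422.24 + £294.67 = £716.91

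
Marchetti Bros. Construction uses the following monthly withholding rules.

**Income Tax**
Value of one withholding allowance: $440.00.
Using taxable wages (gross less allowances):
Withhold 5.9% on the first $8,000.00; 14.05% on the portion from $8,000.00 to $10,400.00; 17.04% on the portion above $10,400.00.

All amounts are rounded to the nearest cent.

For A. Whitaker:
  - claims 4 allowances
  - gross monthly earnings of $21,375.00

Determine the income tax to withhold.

$2,379.44

Income Tax: taxable = $21,375.00 − 4×$440.00 = $19,615.00
  $809.20 + 17.04% × ($19,615.00 − $10,400.00) = $809.20 + 17.04% × $9,215.00 = $2,379.44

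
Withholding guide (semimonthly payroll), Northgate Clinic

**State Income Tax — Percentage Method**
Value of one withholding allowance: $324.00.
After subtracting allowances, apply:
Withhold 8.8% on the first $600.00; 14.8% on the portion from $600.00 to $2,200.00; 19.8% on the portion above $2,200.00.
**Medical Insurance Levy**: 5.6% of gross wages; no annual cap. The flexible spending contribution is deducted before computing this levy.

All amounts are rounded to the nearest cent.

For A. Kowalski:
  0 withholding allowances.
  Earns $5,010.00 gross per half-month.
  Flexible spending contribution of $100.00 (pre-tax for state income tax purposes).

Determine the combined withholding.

State Income Tax: taxable = $5,010.00 − $100.00 = $4,910.00
  $289.60 + 19.8% × ($4,910.00 − $2,200.00) = $289.60 + 19.8% × $2,710.00 = $826.18
Medical Insurance Levy: 5.6% × $4,910.00 = $274.96
Total: $826.18 + $274.96 = $1,101.14

$1,101.14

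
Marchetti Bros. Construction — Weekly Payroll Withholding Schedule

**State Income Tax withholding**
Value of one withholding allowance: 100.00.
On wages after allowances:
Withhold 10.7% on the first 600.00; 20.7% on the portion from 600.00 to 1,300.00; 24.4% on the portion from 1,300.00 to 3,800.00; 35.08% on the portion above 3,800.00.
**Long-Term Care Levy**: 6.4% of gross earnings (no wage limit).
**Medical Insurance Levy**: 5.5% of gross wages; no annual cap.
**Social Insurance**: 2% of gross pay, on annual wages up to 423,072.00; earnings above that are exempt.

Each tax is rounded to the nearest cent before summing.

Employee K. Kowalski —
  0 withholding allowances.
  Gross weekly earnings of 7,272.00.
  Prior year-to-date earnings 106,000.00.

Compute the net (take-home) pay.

State Income Tax: taxable = 7,272.00
  819.10 + 35.08% × (7,272.00 − 3,800.00) = 819.10 + 35.08% × 3,472.00 = 2,037.08
Long-Term Care Levy: 6.4% × 7,272.00 = 465.41
Medical Insurance Levy: 5.5% × 7,272.00 = 399.96
Social Insurance: 2% × 7,272.00 = 145.44
Total withheld: 2,037.08 + 465.41 + 399.96 + 145.44 = 3,047.89
Net pay: 7,272.00 − 3,047.89 = 4,224.11

4,224.11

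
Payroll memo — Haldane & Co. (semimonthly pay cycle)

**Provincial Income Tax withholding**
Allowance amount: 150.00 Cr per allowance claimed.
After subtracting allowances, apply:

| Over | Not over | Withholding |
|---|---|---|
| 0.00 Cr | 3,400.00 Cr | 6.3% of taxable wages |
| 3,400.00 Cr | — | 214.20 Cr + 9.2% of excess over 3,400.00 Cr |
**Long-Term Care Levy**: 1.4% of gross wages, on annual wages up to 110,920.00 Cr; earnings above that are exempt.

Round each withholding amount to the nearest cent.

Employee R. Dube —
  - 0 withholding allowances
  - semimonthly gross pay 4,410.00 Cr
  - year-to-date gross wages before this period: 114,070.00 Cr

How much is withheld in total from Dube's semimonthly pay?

Provincial Income Tax: taxable = 4,410.00 Cr
  214.20 Cr + 9.2% × (4,410.00 Cr − 3,400.00 Cr) = 214.20 Cr + 9.2% × 1,010.00 Cr = 307.12 Cr
Long-Term Care Levy: YTD 114,070.00 Cr ≥ cap 110,920.00 Cr → 0.00 Cr
Total: 307.12 Cr + 0.00 Cr = 307.12 Cr

307.12 Cr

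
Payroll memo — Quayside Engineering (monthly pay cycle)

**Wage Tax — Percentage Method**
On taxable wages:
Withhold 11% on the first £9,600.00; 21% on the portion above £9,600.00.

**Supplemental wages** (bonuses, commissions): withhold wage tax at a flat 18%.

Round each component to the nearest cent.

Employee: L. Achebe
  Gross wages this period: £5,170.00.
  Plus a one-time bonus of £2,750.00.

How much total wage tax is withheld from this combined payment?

£1,063.70

Wage Tax: taxable = £5,170.00
  11% × £5,170.00 = £568.70
Supplemental (18% flat on bonus): 18% × £2,750.00 = £495.00
Total wage tax: £568.70 + £495.00 = £1,063.70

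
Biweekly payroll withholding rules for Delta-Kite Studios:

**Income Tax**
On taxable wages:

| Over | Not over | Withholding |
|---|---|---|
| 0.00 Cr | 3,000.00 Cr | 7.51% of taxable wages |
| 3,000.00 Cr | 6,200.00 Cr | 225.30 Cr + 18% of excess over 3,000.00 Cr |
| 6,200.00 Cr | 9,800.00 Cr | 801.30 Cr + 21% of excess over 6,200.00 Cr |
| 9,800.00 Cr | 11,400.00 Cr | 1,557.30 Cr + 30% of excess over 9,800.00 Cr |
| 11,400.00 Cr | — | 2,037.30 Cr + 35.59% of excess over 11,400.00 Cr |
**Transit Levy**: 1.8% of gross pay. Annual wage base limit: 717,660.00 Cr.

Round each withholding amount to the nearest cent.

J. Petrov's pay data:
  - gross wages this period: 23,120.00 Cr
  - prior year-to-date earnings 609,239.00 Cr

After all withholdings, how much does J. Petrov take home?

Income Tax: taxable = 23,120.00 Cr
  2,037.30 Cr + 35.59% × (23,120.00 Cr − 11,400.00 Cr) = 2,037.30 Cr + 35.59% × 11,720.00 Cr = 6,208.45 Cr
Transit Levy: 1.8% × 23,120.00 Cr = 416.16 Cr
Total withheld: 6,208.45 Cr + 416.16 Cr = 6,624.61 Cr
Net pay: 23,120.00 Cr − 6,624.61 Cr = 16,495.39 Cr

16,495.39 Cr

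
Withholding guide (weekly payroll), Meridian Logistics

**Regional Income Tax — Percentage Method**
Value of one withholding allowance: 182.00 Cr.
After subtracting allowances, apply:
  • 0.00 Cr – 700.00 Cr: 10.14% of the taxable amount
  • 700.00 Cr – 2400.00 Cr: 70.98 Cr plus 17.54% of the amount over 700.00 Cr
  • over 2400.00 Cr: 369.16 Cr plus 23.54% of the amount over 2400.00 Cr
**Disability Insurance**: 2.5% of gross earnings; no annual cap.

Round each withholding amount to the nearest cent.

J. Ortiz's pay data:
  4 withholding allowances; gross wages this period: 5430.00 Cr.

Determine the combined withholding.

Regional Income Tax: taxable = 5430.00 Cr − 4×182.00 Cr = 4702.00 Cr
  369.16 Cr + 23.54% × (4702.00 Cr − 2400.00 Cr) = 369.16 Cr + 23.54% × 2302.00 Cr = 911.05 Cr
Disability Insurance: 2.5% × 5430.00 Cr = 135.75 Cr
Total: 911.05 Cr + 135.75 Cr = 1046.80 Cr

1046.80 Cr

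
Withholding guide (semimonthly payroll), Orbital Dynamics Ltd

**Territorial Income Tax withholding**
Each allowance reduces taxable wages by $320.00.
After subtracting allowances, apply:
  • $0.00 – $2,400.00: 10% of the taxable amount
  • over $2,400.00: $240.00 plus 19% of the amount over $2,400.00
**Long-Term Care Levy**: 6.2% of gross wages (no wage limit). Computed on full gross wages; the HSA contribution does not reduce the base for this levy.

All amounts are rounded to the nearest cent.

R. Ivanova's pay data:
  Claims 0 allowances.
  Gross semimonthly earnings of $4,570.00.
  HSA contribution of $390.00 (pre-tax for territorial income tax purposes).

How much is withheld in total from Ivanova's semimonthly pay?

Territorial Income Tax: taxable = $4,570.00 − $390.00 = $4,180.00
  $240.00 + 19% × ($4,180.00 − $2,400.00) = $240.00 + 19% × $1,780.00 = $578.20
Long-Term Care Levy: 6.2% × $4,570.00 = $283.34
Total: $578.20 + $283.34 = $861.54

$861.54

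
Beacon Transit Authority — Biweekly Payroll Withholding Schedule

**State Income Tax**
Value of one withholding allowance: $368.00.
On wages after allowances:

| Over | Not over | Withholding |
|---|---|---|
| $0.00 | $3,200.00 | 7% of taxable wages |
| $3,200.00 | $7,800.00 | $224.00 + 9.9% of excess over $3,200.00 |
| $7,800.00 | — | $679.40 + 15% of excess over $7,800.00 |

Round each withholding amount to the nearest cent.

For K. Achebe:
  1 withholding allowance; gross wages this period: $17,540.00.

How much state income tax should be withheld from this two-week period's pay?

State Income Tax: taxable = $17,540.00 − 1×$368.00 = $17,172.00
  $679.40 + 15% × ($17,172.00 − $7,800.00) = $679.40 + 15% × $9,372.00 = $2,085.20

$2,085.20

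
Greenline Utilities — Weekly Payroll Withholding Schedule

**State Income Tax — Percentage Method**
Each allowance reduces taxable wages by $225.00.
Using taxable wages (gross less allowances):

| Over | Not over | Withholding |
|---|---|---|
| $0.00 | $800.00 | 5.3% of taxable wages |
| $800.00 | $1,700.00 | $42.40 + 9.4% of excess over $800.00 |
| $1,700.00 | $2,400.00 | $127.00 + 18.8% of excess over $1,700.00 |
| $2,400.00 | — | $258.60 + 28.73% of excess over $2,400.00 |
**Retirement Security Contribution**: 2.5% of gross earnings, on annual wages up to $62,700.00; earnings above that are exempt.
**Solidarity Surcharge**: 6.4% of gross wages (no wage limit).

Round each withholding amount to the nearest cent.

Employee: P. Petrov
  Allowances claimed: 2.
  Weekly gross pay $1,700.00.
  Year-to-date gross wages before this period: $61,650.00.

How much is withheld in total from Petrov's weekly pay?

State Income Tax: taxable = $1,700.00 − 2×$225.00 = $1,250.00
  $42.40 + 9.4% × ($1,250.00 − $800.00) = $42.40 + 9.4% × $450.00 = $84.70
Retirement Security Contribution: cap $62,700.00 − YTD $61,650.00 = $1,050.00 subject; 2.5% × $1,050.00 = $26.25
Solidarity Surcharge: 6.4% × $1,700.00 = $108.80
Total: $84.70 + $26.25 + $108.80 = $219.75

$219.75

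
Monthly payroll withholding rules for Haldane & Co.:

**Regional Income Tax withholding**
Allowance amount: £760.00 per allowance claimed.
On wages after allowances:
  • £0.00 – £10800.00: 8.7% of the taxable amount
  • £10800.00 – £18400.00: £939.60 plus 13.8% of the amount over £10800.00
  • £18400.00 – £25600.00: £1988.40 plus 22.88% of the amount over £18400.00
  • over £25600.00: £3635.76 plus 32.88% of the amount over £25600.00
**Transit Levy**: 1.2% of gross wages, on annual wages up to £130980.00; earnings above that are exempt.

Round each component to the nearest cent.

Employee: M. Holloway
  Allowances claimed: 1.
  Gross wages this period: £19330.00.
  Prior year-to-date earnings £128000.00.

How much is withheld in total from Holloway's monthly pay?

Regional Income Tax: taxable = £19330.00 − 1×£760.00 = £18570.00
  £1988.40 + 22.88% × (£18570.00 − £18400.00) = £1988.40 + 22.88% × £170.00 = £2027.30
Transit Levy: cap £130980.00 − YTD £128000.00 = £2980.00 subject; 1.2% × £2980.00 = £35.76
Total: £2027.30 + £35.76 = £2063.06

£2063.06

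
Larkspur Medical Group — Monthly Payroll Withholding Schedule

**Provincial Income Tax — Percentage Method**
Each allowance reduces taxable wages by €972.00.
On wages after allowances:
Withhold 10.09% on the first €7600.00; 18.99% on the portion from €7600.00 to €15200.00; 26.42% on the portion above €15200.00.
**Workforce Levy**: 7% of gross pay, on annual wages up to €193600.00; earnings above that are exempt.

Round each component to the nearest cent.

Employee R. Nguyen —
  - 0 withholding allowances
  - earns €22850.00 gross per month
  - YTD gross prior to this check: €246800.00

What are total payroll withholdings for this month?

€4231.21

Provincial Income Tax: taxable = €22850.00
  €2210.08 + 26.42% × (€22850.00 − €15200.00) = €2210.08 + 26.42% × €7650.00 = €4231.21
Workforce Levy: YTD €246800.00 ≥ cap €193600.00 → €0.00
Total: €4231.21 + €0.00 = €4231.21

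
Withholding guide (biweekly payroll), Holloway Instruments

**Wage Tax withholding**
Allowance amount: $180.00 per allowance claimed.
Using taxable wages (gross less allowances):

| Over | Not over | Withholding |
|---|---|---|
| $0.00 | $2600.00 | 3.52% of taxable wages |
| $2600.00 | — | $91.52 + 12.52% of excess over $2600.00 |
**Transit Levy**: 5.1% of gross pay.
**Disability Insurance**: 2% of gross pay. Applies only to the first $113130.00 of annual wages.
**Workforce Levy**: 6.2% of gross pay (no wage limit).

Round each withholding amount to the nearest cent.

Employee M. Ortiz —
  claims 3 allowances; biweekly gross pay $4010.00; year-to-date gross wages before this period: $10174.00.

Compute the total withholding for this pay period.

Wage Tax: taxable = $4010.00 − 3×$180.00 = $3470.00
  $91.52 + 12.52% × ($3470.00 − $2600.00) = $91.52 + 12.52% × $870.00 = $200.44
Transit Levy: 5.1% × $4010.00 = $204.51
Disability Insurance: 2% × $4010.00 = $80.20
Workforce Levy: 6.2% × $4010.00 = $248.62
Total: $200.44 + $204.51 + $80.20 + $248.62 = $733.77

$733.77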